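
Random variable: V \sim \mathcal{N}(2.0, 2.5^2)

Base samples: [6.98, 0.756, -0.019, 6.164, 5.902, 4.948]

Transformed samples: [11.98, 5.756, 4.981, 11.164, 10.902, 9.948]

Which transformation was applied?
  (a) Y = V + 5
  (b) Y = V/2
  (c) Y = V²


Checking option (a) Y = V + 5:
  V = 6.98 -> Y = 11.98 ✓
  V = 0.756 -> Y = 5.756 ✓
  V = -0.019 -> Y = 4.981 ✓
All samples match this transformation.

(a) V + 5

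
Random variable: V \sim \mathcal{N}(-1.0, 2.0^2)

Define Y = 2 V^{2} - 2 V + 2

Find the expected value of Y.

E[Y] = 2*E[V²] - 2*E[V] + 2
E[V] = -1
E[V²] = Var(V) + (E[V])² = 4 + 1 = 5
E[Y] = 2*5 - 2*(-1) + 2 = 14

14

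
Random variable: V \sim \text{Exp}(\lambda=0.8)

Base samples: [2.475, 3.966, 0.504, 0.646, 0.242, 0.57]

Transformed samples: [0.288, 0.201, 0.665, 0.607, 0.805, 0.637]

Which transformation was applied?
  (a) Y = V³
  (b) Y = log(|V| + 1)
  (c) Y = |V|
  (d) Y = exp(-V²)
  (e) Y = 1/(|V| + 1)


Checking option (e) Y = 1/(|V| + 1):
  V = 2.475 -> Y = 0.288 ✓
  V = 3.966 -> Y = 0.201 ✓
  V = 0.504 -> Y = 0.665 ✓
All samples match this transformation.

(e) 1/(|V| + 1)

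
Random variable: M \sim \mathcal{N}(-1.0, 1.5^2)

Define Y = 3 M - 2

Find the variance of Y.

For Y = aM + b: Var(Y) = a² * Var(M)
Var(M) = 1.5^2 = 2.25
Var(Y) = 3² * 2.25 = 9 * 2.25 = 20.25

20.25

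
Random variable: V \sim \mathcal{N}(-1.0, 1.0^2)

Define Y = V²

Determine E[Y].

E[V²] = Var(V) + (E[V])² = 1 + 1 = 2

2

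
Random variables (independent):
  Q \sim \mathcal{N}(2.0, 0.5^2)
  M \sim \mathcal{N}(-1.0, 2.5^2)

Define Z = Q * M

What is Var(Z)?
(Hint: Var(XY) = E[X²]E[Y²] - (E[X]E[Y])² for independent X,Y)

Var(XY) = E[X²]E[Y²] - (E[X]E[Y])²
E[Q] = 2, Var(Q) = 0.25
E[M] = -1, Var(M) = 6.25
E[Q²] = 0.25 + 2² = 4.25
E[M²] = 6.25 + (-1)² = 7.25
Var(Z) = 4.25*7.25 - (2*(-1))²
= 30.8125 - 4 = 26.8125

26.8125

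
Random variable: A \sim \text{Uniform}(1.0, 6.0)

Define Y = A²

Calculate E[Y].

Using E[X²] = Var(X) + (E[X])²:
E[A] = 3.5
Var(A) = (6 - 1)^2/12 = 2.0833333
E[A²] = 2.0833333 + 3.5² = 2.0833333 + 12.25 = 14.333333

14.333333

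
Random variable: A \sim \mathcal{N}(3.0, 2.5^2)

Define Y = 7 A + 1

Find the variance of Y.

For Y = aA + b: Var(Y) = a² * Var(A)
Var(A) = 2.5^2 = 6.25
Var(Y) = 7² * 6.25 = 49 * 6.25 = 306.25

306.25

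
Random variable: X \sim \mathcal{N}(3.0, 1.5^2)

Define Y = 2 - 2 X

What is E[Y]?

For Y = -2X + 2:
E[Y] = -2 * E[X] + 2
E[X] = 3.0 = 3
E[Y] = -2 * 3 + 2 = -4

-4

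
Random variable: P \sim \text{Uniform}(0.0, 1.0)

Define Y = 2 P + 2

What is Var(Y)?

For Y = aP + b: Var(Y) = a² * Var(P)
Var(P) = (1 - 0)^2/12 = 0.083333333
Var(Y) = 2² * 0.083333333 = 4 * 0.083333333 = 0.33333333

0.33333333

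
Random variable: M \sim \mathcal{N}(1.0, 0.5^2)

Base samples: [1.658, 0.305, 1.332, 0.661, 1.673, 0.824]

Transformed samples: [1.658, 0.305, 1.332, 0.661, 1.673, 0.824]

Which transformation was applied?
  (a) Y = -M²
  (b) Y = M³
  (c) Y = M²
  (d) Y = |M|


Checking option (d) Y = |M|:
  M = 1.658 -> Y = 1.658 ✓
  M = 0.305 -> Y = 0.305 ✓
  M = 1.332 -> Y = 1.332 ✓
All samples match this transformation.

(d) |M|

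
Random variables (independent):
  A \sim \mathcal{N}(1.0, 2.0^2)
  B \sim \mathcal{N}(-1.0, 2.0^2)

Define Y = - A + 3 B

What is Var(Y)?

For independent RVs: Var(aX + bY) = a²Var(X) + b²Var(Y)
Var(A) = 4
Var(B) = 4
Var(Y) = (-1)²*4 + 3²*4
= 1*4 + 9*4 = 40

40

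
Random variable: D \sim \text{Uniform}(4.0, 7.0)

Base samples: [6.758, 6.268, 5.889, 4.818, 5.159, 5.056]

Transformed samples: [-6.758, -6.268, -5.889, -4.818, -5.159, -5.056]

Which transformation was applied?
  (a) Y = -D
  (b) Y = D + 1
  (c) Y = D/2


Checking option (a) Y = -D:
  D = 6.758 -> Y = -6.758 ✓
  D = 6.268 -> Y = -6.268 ✓
  D = 5.889 -> Y = -5.889 ✓
All samples match this transformation.

(a) -D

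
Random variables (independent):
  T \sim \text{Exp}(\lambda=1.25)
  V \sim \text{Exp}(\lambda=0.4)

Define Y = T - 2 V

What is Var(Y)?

For independent RVs: Var(aX + bY) = a²Var(X) + b²Var(Y)
Var(T) = 0.64
Var(V) = 6.25
Var(Y) = 1²*0.64 + (-2)²*6.25
= 1*0.64 + 4*6.25 = 25.64

25.64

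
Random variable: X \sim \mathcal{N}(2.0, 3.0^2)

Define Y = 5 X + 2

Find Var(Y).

For Y = aX + b: Var(Y) = a² * Var(X)
Var(X) = 3.0^2 = 9
Var(Y) = 5² * 9 = 25 * 9 = 225

225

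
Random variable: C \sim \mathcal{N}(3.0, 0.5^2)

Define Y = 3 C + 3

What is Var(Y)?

For Y = aC + b: Var(Y) = a² * Var(C)
Var(C) = 0.5^2 = 0.25
Var(Y) = 3² * 0.25 = 9 * 0.25 = 2.25

2.25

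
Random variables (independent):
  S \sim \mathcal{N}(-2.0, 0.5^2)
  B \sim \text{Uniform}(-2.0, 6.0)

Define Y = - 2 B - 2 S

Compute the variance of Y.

For independent RVs: Var(aX + bY) = a²Var(X) + b²Var(Y)
Var(S) = 0.25
Var(B) = 5.3333333
Var(Y) = (-2)²*0.25 + (-2)²*5.3333333
= 4*0.25 + 4*5.3333333 = 22.333333

22.333333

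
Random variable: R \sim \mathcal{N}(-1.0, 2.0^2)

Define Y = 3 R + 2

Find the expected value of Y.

For Y = 3R + 2:
E[Y] = 3 * E[R] + 2
E[R] = -1.0 = -1
E[Y] = 3 * (-1) + 2 = -1

-1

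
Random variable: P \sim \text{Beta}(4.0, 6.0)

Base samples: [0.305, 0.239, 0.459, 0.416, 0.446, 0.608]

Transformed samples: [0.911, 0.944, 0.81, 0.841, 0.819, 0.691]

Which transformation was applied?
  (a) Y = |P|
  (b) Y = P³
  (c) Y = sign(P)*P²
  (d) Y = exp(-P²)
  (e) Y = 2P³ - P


Checking option (d) Y = exp(-P²):
  P = 0.305 -> Y = 0.911 ✓
  P = 0.239 -> Y = 0.944 ✓
  P = 0.459 -> Y = 0.81 ✓
All samples match this transformation.

(d) exp(-P²)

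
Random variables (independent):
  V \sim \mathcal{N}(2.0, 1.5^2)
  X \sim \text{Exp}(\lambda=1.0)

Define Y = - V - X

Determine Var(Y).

For independent RVs: Var(aX + bY) = a²Var(X) + b²Var(Y)
Var(V) = 2.25
Var(X) = 1
Var(Y) = (-1)²*2.25 + (-1)²*1
= 1*2.25 + 1*1 = 3.25

3.25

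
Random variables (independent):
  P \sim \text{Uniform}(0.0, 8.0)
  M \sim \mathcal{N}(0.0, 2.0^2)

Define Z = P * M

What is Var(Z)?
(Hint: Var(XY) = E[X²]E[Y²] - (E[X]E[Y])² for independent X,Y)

Var(XY) = E[X²]E[Y²] - (E[X]E[Y])²
E[P] = 4, Var(P) = 5.3333333
E[M] = 0, Var(M) = 4
E[P²] = 5.3333333 + 4² = 21.333333
E[M²] = 4 + 0² = 4
Var(Z) = 21.333333*4 - (4*0)²
= 85.333333 - 0 = 85.333333

85.333333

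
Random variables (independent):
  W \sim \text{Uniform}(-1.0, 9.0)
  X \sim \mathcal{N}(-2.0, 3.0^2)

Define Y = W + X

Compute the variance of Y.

For independent RVs: Var(aX + bY) = a²Var(X) + b²Var(Y)
Var(W) = 8.3333333
Var(X) = 9
Var(Y) = 1²*8.3333333 + 1²*9
= 1*8.3333333 + 1*9 = 17.333333

17.333333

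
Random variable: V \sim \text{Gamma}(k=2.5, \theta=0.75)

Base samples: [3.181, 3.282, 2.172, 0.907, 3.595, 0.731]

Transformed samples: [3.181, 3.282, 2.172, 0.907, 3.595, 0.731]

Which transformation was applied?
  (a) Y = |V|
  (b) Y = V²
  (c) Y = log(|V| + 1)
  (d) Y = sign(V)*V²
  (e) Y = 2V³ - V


Checking option (a) Y = |V|:
  V = 3.181 -> Y = 3.181 ✓
  V = 3.282 -> Y = 3.282 ✓
  V = 2.172 -> Y = 2.172 ✓
All samples match this transformation.

(a) |V|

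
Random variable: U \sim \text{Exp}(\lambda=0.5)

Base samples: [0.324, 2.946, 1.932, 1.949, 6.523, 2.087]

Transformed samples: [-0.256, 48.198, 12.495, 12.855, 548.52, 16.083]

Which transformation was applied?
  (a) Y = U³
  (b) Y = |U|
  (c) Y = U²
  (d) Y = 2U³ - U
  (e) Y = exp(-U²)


Checking option (d) Y = 2U³ - U:
  U = 0.324 -> Y = -0.256 ✓
  U = 2.946 -> Y = 48.198 ✓
  U = 1.932 -> Y = 12.495 ✓
All samples match this transformation.

(d) 2U³ - U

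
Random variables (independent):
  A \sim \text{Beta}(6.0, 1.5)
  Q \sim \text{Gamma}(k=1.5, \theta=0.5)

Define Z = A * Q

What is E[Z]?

For independent RVs: E[XY] = E[X]*E[Y]
E[A] = 0.8
E[Q] = 0.75
E[Z] = 0.8 * 0.75 = 0.6

0.6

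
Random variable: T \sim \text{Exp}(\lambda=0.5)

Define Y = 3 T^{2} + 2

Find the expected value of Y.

E[Y] = 3*E[T²] + 2
E[T] = 2
E[T²] = Var(T) + (E[T])² = 4 + 4 = 8
E[Y] = 3*8 + 2 = 26

26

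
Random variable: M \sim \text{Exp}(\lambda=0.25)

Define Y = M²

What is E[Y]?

E[M²] = Var(M) + (E[M])² = 16 + 16 = 32

32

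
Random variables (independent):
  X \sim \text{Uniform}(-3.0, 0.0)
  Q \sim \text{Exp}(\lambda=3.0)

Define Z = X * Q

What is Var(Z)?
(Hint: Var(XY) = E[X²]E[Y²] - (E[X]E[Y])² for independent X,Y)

Var(XY) = E[X²]E[Y²] - (E[X]E[Y])²
E[X] = -1.5, Var(X) = 0.75
E[Q] = 0.33333333, Var(Q) = 0.11111111
E[X²] = 0.75 + (-1.5)² = 3
E[Q²] = 0.11111111 + 0.33333333² = 0.22222222
Var(Z) = 3*0.22222222 - (-1.5*0.33333333)²
= 0.66666667 - 0.25 = 0.41666667

0.41666667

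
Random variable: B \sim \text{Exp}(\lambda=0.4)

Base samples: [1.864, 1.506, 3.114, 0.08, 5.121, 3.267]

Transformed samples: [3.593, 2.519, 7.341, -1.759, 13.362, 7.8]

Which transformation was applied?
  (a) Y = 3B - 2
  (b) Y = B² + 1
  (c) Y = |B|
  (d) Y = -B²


Checking option (a) Y = 3B - 2:
  B = 1.864 -> Y = 3.593 ✓
  B = 1.506 -> Y = 2.519 ✓
  B = 3.114 -> Y = 7.341 ✓
All samples match this transformation.

(a) 3B - 2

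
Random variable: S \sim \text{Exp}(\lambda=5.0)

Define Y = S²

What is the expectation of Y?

E[S²] = Var(S) + (E[S])² = 0.04 + 0.04 = 0.08

0.08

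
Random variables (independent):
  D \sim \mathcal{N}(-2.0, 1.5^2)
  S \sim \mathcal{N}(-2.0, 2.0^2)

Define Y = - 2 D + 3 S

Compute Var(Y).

For independent RVs: Var(aX + bY) = a²Var(X) + b²Var(Y)
Var(D) = 2.25
Var(S) = 4
Var(Y) = (-2)²*2.25 + 3²*4
= 4*2.25 + 9*4 = 45

45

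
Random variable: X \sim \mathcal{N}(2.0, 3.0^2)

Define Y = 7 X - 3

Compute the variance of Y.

For Y = aX + b: Var(Y) = a² * Var(X)
Var(X) = 3.0^2 = 9
Var(Y) = 7² * 9 = 49 * 9 = 441

441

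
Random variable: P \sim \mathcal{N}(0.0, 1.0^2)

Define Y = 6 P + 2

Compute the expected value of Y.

For Y = 6P + 2:
E[Y] = 6 * E[P] + 2
E[P] = 0.0 = 0
E[Y] = 6 * 0 + 2 = 2

2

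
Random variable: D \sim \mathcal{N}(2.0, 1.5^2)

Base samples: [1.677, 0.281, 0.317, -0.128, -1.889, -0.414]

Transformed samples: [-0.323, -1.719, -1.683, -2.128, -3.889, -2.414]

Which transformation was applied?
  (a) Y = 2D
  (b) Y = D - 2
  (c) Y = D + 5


Checking option (b) Y = D - 2:
  D = 1.677 -> Y = -0.323 ✓
  D = 0.281 -> Y = -1.719 ✓
  D = 0.317 -> Y = -1.683 ✓
All samples match this transformation.

(b) D - 2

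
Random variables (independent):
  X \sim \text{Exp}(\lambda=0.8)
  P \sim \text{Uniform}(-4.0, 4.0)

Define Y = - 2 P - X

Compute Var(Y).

For independent RVs: Var(aX + bY) = a²Var(X) + b²Var(Y)
Var(X) = 1.5625
Var(P) = 5.3333333
Var(Y) = (-1)²*1.5625 + (-2)²*5.3333333
= 1*1.5625 + 4*5.3333333 = 22.895833

22.895833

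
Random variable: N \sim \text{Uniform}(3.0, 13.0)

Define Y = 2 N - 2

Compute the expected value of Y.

For Y = 2N - 2:
E[Y] = 2 * E[N] - 2
E[N] = (3 + 13)/2 = 8
E[Y] = 2 * 8 - 2 = 14

14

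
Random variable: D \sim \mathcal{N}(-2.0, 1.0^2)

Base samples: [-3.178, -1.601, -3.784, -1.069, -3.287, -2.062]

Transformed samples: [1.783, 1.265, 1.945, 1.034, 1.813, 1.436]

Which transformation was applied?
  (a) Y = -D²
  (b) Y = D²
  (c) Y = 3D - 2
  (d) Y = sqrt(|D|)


Checking option (d) Y = sqrt(|D|):
  D = -3.178 -> Y = 1.783 ✓
  D = -1.601 -> Y = 1.265 ✓
  D = -3.784 -> Y = 1.945 ✓
All samples match this transformation.

(d) sqrt(|D|)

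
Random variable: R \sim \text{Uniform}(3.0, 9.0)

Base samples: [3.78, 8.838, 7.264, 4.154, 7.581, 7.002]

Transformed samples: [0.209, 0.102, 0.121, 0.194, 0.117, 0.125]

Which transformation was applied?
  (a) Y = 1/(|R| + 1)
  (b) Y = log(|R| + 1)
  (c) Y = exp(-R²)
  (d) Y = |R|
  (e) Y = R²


Checking option (a) Y = 1/(|R| + 1):
  R = 3.78 -> Y = 0.209 ✓
  R = 8.838 -> Y = 0.102 ✓
  R = 7.264 -> Y = 0.121 ✓
All samples match this transformation.

(a) 1/(|R| + 1)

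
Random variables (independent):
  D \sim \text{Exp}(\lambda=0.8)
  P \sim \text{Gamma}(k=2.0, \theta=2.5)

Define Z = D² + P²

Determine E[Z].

E[Z] = E[D²] + E[P²]
E[D²] = Var(D) + E[D]² = 1.5625 + 1.5625 = 3.125
E[P²] = Var(P) + E[P]² = 12.5 + 25 = 37.5
E[Z] = 3.125 + 37.5 = 40.625

40.625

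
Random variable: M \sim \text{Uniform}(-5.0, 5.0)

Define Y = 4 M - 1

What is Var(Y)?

For Y = aM + b: Var(Y) = a² * Var(M)
Var(M) = (5 + 5)^2/12 = 8.3333333
Var(Y) = 4² * 8.3333333 = 16 * 8.3333333 = 133.33333

133.33333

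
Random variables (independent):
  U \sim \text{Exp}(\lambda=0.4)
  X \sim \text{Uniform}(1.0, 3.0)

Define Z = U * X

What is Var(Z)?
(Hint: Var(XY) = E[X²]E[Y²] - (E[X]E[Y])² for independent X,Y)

Var(XY) = E[X²]E[Y²] - (E[X]E[Y])²
E[U] = 2.5, Var(U) = 6.25
E[X] = 2, Var(X) = 0.33333333
E[U²] = 6.25 + 2.5² = 12.5
E[X²] = 0.33333333 + 2² = 4.3333333
Var(Z) = 12.5*4.3333333 - (2.5*2)²
= 54.166667 - 25 = 29.166667

29.166667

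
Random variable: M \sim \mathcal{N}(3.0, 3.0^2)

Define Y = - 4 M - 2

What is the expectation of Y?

For Y = -4M - 2:
E[Y] = -4 * E[M] - 2
E[M] = 3.0 = 3
E[Y] = -4 * 3 - 2 = -14

-14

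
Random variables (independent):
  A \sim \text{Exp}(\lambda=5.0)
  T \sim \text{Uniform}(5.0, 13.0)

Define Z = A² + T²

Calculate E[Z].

E[Z] = E[A²] + E[T²]
E[A²] = Var(A) + E[A]² = 0.04 + 0.04 = 0.08
E[T²] = Var(T) + E[T]² = 5.3333333 + 81 = 86.333333
E[Z] = 0.08 + 86.333333 = 86.413333

86.413333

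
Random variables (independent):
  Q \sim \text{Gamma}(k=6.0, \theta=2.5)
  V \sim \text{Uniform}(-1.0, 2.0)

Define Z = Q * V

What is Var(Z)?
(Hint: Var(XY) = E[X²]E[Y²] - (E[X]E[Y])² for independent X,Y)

Var(XY) = E[X²]E[Y²] - (E[X]E[Y])²
E[Q] = 15, Var(Q) = 37.5
E[V] = 0.5, Var(V) = 0.75
E[Q²] = 37.5 + 15² = 262.5
E[V²] = 0.75 + 0.5² = 1
Var(Z) = 262.5*1 - (15*0.5)²
= 262.5 - 56.25 = 206.25

206.25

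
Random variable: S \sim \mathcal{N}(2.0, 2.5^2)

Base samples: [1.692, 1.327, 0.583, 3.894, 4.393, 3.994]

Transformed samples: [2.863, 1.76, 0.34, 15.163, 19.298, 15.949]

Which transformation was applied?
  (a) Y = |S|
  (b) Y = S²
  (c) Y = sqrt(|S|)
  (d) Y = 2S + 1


Checking option (b) Y = S²:
  S = 1.692 -> Y = 2.863 ✓
  S = 1.327 -> Y = 1.76 ✓
  S = 0.583 -> Y = 0.34 ✓
All samples match this transformation.

(b) S²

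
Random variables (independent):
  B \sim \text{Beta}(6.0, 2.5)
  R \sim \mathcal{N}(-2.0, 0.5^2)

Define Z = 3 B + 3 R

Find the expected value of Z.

E[Z] = 3*E[B] + 3*E[R]
E[B] = 0.70588235
E[R] = -2
E[Z] = 3*0.70588235 + 3*(-2) = -3.8823529

-3.8823529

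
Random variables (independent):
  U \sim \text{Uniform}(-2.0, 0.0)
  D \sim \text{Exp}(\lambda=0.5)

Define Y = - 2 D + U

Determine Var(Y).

For independent RVs: Var(aX + bY) = a²Var(X) + b²Var(Y)
Var(U) = 0.33333333
Var(D) = 4
Var(Y) = 1²*0.33333333 + (-2)²*4
= 1*0.33333333 + 4*4 = 16.333333

16.333333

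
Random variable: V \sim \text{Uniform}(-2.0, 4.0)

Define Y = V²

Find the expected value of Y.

E[V²] = Var(V) + (E[V])² = 3 + 1 = 4

4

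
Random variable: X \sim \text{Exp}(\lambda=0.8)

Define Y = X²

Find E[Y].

Using E[X²] = Var(X) + (E[X])²:
E[X] = 1.25
Var(X) = 1/0.8^2 = 1.5625
E[X²] = 1.5625 + 1.25² = 1.5625 + 1.5625 = 3.125

3.125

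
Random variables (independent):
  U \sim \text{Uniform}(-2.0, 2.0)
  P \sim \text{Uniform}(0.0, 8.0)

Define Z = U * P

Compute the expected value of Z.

For independent RVs: E[XY] = E[X]*E[Y]
E[U] = 0
E[P] = 4
E[Z] = 0 * 4 = 0

0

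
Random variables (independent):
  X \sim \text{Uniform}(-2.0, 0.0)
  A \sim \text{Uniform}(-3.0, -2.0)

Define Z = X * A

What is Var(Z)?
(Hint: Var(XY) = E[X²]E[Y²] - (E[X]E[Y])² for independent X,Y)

Var(XY) = E[X²]E[Y²] - (E[X]E[Y])²
E[X] = -1, Var(X) = 0.33333333
E[A] = -2.5, Var(A) = 0.083333333
E[X²] = 0.33333333 + (-1)² = 1.3333333
E[A²] = 0.083333333 + (-2.5)² = 6.3333333
Var(Z) = 1.3333333*6.3333333 - (-1*(-2.5))²
= 8.4444444 - 6.25 = 2.1944444

2.1944444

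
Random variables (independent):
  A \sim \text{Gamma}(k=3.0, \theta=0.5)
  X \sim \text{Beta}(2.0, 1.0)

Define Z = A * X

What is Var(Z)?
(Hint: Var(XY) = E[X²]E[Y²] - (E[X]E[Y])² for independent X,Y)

Var(XY) = E[X²]E[Y²] - (E[X]E[Y])²
E[A] = 1.5, Var(A) = 0.75
E[X] = 0.66666667, Var(X) = 0.055555556
E[A²] = 0.75 + 1.5² = 3
E[X²] = 0.055555556 + 0.66666667² = 0.5
Var(Z) = 3*0.5 - (1.5*0.66666667)²
= 1.5 - 1 = 0.5

0.5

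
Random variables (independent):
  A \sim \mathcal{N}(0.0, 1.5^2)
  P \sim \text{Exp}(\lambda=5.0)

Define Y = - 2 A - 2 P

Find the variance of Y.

For independent RVs: Var(aX + bY) = a²Var(X) + b²Var(Y)
Var(A) = 2.25
Var(P) = 0.04
Var(Y) = (-2)²*2.25 + (-2)²*0.04
= 4*2.25 + 4*0.04 = 9.16

9.16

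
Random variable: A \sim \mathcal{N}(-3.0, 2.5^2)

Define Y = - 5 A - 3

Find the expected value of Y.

For Y = -5A - 3:
E[Y] = -5 * E[A] - 3
E[A] = -3.0 = -3
E[Y] = -5 * (-3) - 3 = 12

12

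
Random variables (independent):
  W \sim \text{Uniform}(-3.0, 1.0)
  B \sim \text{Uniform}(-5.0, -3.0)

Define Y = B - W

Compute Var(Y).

For independent RVs: Var(aX + bY) = a²Var(X) + b²Var(Y)
Var(W) = 1.3333333
Var(B) = 0.33333333
Var(Y) = (-1)²*1.3333333 + 1²*0.33333333
= 1*1.3333333 + 1*0.33333333 = 1.6666667

1.6666667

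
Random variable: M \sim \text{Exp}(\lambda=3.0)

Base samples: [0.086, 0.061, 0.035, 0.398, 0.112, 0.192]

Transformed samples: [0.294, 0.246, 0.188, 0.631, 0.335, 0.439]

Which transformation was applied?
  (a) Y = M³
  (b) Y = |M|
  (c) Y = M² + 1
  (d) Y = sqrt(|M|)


Checking option (d) Y = sqrt(|M|):
  M = 0.086 -> Y = 0.294 ✓
  M = 0.061 -> Y = 0.246 ✓
  M = 0.035 -> Y = 0.188 ✓
All samples match this transformation.

(d) sqrt(|M|)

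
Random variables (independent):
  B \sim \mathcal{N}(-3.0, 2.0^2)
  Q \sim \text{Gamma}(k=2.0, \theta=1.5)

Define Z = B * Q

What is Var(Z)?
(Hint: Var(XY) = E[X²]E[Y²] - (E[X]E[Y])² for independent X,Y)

Var(XY) = E[X²]E[Y²] - (E[X]E[Y])²
E[B] = -3, Var(B) = 4
E[Q] = 3, Var(Q) = 4.5
E[B²] = 4 + (-3)² = 13
E[Q²] = 4.5 + 3² = 13.5
Var(Z) = 13*13.5 - (-3*3)²
= 175.5 - 81 = 94.5

94.5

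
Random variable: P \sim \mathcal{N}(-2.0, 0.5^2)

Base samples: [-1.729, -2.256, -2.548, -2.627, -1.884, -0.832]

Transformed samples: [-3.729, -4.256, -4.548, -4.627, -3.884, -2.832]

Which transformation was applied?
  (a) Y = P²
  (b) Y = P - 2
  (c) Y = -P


Checking option (b) Y = P - 2:
  P = -1.729 -> Y = -3.729 ✓
  P = -2.256 -> Y = -4.256 ✓
  P = -2.548 -> Y = -4.548 ✓
All samples match this transformation.

(b) P - 2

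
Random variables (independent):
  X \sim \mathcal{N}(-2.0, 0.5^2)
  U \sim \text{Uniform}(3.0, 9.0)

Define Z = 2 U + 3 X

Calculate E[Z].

E[Z] = 3*E[X] + 2*E[U]
E[X] = -2
E[U] = 6
E[Z] = 3*(-2) + 2*6 = 6

6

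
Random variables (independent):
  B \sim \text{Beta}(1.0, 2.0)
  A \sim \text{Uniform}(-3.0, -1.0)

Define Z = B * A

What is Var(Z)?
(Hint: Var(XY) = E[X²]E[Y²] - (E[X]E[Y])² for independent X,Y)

Var(XY) = E[X²]E[Y²] - (E[X]E[Y])²
E[B] = 0.33333333, Var(B) = 0.055555556
E[A] = -2, Var(A) = 0.33333333
E[B²] = 0.055555556 + 0.33333333² = 0.16666667
E[A²] = 0.33333333 + (-2)² = 4.3333333
Var(Z) = 0.16666667*4.3333333 - (0.33333333*(-2))²
= 0.72222222 - 0.44444444 = 0.27777778

0.27777778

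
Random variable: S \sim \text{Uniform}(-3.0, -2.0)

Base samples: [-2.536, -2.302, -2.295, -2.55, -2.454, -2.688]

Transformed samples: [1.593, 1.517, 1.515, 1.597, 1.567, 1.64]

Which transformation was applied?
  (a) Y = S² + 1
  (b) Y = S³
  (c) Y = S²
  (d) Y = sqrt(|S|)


Checking option (d) Y = sqrt(|S|):
  S = -2.536 -> Y = 1.593 ✓
  S = -2.302 -> Y = 1.517 ✓
  S = -2.295 -> Y = 1.515 ✓
All samples match this transformation.

(d) sqrt(|S|)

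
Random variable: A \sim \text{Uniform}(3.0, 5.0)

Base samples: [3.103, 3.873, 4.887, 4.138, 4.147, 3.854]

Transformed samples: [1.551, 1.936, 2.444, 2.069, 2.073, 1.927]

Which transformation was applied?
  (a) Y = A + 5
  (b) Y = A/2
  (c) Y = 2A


Checking option (b) Y = A/2:
  A = 3.103 -> Y = 1.551 ✓
  A = 3.873 -> Y = 1.936 ✓
  A = 4.887 -> Y = 2.444 ✓
All samples match this transformation.

(b) A/2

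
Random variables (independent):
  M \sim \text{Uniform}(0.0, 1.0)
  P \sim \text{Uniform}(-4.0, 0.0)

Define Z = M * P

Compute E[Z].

For independent RVs: E[XY] = E[X]*E[Y]
E[M] = 0.5
E[P] = -2
E[Z] = 0.5 * (-2) = -1

-1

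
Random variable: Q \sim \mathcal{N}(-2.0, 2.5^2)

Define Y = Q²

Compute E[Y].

E[Q²] = Var(Q) + (E[Q])² = 6.25 + 4 = 10.25

10.25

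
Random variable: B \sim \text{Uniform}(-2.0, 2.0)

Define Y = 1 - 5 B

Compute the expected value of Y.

For Y = -5B + 1:
E[Y] = -5 * E[B] + 1
E[B] = (-2 + 2)/2 = 0
E[Y] = -5 * 0 + 1 = 1

1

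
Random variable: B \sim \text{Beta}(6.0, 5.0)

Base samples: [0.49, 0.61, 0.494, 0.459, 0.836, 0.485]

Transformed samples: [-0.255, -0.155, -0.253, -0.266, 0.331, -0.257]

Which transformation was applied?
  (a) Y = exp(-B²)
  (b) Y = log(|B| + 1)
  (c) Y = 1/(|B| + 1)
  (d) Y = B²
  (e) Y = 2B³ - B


Checking option (e) Y = 2B³ - B:
  B = 0.49 -> Y = -0.255 ✓
  B = 0.61 -> Y = -0.155 ✓
  B = 0.494 -> Y = -0.253 ✓
All samples match this transformation.

(e) 2B³ - B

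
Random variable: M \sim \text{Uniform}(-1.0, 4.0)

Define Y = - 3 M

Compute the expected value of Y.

For Y = -3M:
E[Y] = -3 * E[M]
E[M] = (-1 + 4)/2 = 1.5
E[Y] = -3 * 1.5 = -4.5

-4.5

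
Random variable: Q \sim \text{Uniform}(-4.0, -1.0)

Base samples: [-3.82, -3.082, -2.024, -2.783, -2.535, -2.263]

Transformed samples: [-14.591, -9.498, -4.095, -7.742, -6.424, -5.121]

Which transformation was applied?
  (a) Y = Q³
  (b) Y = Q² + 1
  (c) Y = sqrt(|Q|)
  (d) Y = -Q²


Checking option (d) Y = -Q²:
  Q = -3.82 -> Y = -14.591 ✓
  Q = -3.082 -> Y = -9.498 ✓
  Q = -2.024 -> Y = -4.095 ✓
All samples match this transformation.

(d) -Q²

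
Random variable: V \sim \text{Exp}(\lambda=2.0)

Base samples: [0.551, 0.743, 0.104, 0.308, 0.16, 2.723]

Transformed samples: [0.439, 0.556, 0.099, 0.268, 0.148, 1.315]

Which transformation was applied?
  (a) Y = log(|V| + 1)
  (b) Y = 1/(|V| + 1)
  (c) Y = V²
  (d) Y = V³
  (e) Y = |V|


Checking option (a) Y = log(|V| + 1):
  V = 0.551 -> Y = 0.439 ✓
  V = 0.743 -> Y = 0.556 ✓
  V = 0.104 -> Y = 0.099 ✓
All samples match this transformation.

(a) log(|V| + 1)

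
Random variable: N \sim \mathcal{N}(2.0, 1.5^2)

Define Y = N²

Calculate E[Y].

Using E[X²] = Var(X) + (E[X])²:
E[N] = 2
Var(N) = 1.5^2 = 2.25
E[N²] = 2.25 + 2² = 2.25 + 4 = 6.25

6.25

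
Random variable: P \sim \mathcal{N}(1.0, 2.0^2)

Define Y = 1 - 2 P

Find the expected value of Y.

For Y = -2P + 1:
E[Y] = -2 * E[P] + 1
E[P] = 1.0 = 1
E[Y] = -2 * 1 + 1 = -1

-1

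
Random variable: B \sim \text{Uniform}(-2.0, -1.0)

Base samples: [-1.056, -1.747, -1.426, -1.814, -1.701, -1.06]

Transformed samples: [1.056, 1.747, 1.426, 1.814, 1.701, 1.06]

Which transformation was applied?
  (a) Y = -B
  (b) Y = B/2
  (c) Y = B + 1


Checking option (a) Y = -B:
  B = -1.056 -> Y = 1.056 ✓
  B = -1.747 -> Y = 1.747 ✓
  B = -1.426 -> Y = 1.426 ✓
All samples match this transformation.

(a) -B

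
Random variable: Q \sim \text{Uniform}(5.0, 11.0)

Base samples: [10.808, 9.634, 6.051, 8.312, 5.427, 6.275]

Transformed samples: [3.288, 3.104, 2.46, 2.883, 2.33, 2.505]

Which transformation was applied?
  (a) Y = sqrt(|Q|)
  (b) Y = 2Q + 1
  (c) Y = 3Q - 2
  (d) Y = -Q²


Checking option (a) Y = sqrt(|Q|):
  Q = 10.808 -> Y = 3.288 ✓
  Q = 9.634 -> Y = 3.104 ✓
  Q = 6.051 -> Y = 2.46 ✓
All samples match this transformation.

(a) sqrt(|Q|)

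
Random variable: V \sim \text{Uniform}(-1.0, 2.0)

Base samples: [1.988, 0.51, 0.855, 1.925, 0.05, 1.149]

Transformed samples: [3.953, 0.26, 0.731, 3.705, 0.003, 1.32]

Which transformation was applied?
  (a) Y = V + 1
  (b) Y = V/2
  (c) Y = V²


Checking option (c) Y = V²:
  V = 1.988 -> Y = 3.953 ✓
  V = 0.51 -> Y = 0.26 ✓
  V = 0.855 -> Y = 0.731 ✓
All samples match this transformation.

(c) V²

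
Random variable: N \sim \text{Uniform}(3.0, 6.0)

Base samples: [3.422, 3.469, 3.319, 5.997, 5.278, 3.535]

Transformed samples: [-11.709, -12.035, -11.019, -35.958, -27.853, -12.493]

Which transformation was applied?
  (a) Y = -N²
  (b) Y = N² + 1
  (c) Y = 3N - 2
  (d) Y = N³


Checking option (a) Y = -N²:
  N = 3.422 -> Y = -11.709 ✓
  N = 3.469 -> Y = -12.035 ✓
  N = 3.319 -> Y = -11.019 ✓
All samples match this transformation.

(a) -N²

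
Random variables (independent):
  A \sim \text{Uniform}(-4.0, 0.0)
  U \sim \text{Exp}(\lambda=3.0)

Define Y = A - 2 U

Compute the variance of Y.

For independent RVs: Var(aX + bY) = a²Var(X) + b²Var(Y)
Var(A) = 1.3333333
Var(U) = 0.11111111
Var(Y) = 1²*1.3333333 + (-2)²*0.11111111
= 1*1.3333333 + 4*0.11111111 = 1.7777778

1.7777778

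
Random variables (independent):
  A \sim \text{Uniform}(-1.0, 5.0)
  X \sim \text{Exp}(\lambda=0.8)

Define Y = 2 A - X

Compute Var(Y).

For independent RVs: Var(aX + bY) = a²Var(X) + b²Var(Y)
Var(A) = 3
Var(X) = 1.5625
Var(Y) = 2²*3 + (-1)²*1.5625
= 4*3 + 1*1.5625 = 13.5625

13.5625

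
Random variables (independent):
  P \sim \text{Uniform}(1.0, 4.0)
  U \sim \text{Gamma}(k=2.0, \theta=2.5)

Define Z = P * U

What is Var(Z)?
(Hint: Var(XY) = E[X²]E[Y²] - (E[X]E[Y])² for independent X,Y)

Var(XY) = E[X²]E[Y²] - (E[X]E[Y])²
E[P] = 2.5, Var(P) = 0.75
E[U] = 5, Var(U) = 12.5
E[P²] = 0.75 + 2.5² = 7
E[U²] = 12.5 + 5² = 37.5
Var(Z) = 7*37.5 - (2.5*5)²
= 262.5 - 156.25 = 106.25

106.25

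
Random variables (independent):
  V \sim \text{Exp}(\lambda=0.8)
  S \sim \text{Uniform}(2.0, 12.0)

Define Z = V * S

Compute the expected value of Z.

For independent RVs: E[XY] = E[X]*E[Y]
E[V] = 1.25
E[S] = 7
E[Z] = 1.25 * 7 = 8.75

8.75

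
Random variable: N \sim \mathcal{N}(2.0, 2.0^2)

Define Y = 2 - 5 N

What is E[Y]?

For Y = -5N + 2:
E[Y] = -5 * E[N] + 2
E[N] = 2.0 = 2
E[Y] = -5 * 2 + 2 = -8

-8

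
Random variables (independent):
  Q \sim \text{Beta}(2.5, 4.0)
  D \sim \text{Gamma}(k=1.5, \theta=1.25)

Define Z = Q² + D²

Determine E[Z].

E[Z] = E[Q²] + E[D²]
E[Q²] = Var(Q) + E[Q]² = 0.031558185 + 0.14792899 = 0.17948718
E[D²] = Var(D) + E[D]² = 2.34375 + 3.515625 = 5.859375
E[Z] = 0.17948718 + 5.859375 = 6.0388622

6.0388622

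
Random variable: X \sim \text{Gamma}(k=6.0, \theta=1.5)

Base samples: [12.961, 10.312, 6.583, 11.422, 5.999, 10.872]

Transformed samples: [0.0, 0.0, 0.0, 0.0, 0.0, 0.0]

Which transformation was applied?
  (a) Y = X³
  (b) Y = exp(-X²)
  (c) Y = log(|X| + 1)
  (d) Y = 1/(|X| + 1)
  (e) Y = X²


Checking option (b) Y = exp(-X²):
  X = 12.961 -> Y = 0.0 ✓
  X = 10.312 -> Y = 0.0 ✓
  X = 6.583 -> Y = 0.0 ✓
All samples match this transformation.

(b) exp(-X²)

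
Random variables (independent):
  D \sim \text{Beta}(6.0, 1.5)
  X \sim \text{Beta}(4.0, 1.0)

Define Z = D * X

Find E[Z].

For independent RVs: E[XY] = E[X]*E[Y]
E[D] = 0.8
E[X] = 0.8
E[Z] = 0.8 * 0.8 = 0.64

0.64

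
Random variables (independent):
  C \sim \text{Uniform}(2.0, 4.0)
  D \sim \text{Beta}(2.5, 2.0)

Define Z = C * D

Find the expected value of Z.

For independent RVs: E[XY] = E[X]*E[Y]
E[C] = 3
E[D] = 0.55555556
E[Z] = 3 * 0.55555556 = 1.6666667

1.6666667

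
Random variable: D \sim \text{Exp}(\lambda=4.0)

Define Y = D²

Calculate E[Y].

E[D²] = Var(D) + (E[D])² = 0.0625 + 0.0625 = 0.125

0.125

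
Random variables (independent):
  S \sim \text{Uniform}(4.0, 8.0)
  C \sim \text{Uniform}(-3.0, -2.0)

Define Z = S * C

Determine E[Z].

For independent RVs: E[XY] = E[X]*E[Y]
E[S] = 6
E[C] = -2.5
E[Z] = 6 * (-2.5) = -15

-15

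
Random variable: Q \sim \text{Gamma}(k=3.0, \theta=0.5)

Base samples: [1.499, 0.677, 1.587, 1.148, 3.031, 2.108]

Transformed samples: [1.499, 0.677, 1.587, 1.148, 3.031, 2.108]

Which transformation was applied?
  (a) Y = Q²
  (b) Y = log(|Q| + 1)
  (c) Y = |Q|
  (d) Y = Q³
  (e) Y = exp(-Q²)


Checking option (c) Y = |Q|:
  Q = 1.499 -> Y = 1.499 ✓
  Q = 0.677 -> Y = 0.677 ✓
  Q = 1.587 -> Y = 1.587 ✓
All samples match this transformation.

(c) |Q|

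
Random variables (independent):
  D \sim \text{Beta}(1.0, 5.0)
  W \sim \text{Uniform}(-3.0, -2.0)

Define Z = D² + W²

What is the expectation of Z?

E[Z] = E[D²] + E[W²]
E[D²] = Var(D) + E[D]² = 0.01984127 + 0.027777778 = 0.047619048
E[W²] = Var(W) + E[W]² = 0.083333333 + 6.25 = 6.3333333
E[Z] = 0.047619048 + 6.3333333 = 6.3809524

6.3809524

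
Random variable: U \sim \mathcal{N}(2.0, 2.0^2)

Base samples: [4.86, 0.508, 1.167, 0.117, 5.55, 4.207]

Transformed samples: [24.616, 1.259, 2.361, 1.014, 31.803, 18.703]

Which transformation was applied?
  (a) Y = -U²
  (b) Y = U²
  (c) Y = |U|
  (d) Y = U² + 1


Checking option (d) Y = U² + 1:
  U = 4.86 -> Y = 24.616 ✓
  U = 0.508 -> Y = 1.259 ✓
  U = 1.167 -> Y = 2.361 ✓
All samples match this transformation.

(d) U² + 1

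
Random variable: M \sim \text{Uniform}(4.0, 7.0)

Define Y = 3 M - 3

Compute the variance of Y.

For Y = aM + b: Var(Y) = a² * Var(M)
Var(M) = (7 - 4)^2/12 = 0.75
Var(Y) = 3² * 0.75 = 9 * 0.75 = 6.75

6.75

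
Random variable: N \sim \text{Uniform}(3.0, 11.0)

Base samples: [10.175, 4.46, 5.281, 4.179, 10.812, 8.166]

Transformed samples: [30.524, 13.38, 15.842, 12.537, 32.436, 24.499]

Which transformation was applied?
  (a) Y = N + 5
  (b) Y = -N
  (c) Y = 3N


Checking option (c) Y = 3N:
  N = 10.175 -> Y = 30.524 ✓
  N = 4.46 -> Y = 13.38 ✓
  N = 5.281 -> Y = 15.842 ✓
All samples match this transformation.

(c) 3N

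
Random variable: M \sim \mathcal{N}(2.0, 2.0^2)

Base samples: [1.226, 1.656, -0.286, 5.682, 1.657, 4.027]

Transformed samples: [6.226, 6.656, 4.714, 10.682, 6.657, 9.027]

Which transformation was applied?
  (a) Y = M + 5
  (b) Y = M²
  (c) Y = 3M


Checking option (a) Y = M + 5:
  M = 1.226 -> Y = 6.226 ✓
  M = 1.656 -> Y = 6.656 ✓
  M = -0.286 -> Y = 4.714 ✓
All samples match this transformation.

(a) M + 5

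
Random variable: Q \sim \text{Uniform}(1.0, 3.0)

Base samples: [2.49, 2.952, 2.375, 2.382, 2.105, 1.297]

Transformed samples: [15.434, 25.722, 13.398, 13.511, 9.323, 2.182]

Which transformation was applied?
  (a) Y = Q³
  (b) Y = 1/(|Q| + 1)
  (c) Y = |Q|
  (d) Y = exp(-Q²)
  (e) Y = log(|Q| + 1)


Checking option (a) Y = Q³:
  Q = 2.49 -> Y = 15.434 ✓
  Q = 2.952 -> Y = 25.722 ✓
  Q = 2.375 -> Y = 13.398 ✓
All samples match this transformation.

(a) Q³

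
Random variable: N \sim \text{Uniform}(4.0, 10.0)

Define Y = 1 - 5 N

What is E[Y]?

For Y = -5N + 1:
E[Y] = -5 * E[N] + 1
E[N] = (4 + 10)/2 = 7
E[Y] = -5 * 7 + 1 = -34

-34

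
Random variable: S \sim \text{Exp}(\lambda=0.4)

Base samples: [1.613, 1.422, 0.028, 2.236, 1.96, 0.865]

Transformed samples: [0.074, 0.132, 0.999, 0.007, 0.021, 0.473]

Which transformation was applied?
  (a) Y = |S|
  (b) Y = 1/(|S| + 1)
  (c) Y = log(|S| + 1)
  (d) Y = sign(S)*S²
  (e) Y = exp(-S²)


Checking option (e) Y = exp(-S²):
  S = 1.613 -> Y = 0.074 ✓
  S = 1.422 -> Y = 0.132 ✓
  S = 0.028 -> Y = 0.999 ✓
All samples match this transformation.

(e) exp(-S²)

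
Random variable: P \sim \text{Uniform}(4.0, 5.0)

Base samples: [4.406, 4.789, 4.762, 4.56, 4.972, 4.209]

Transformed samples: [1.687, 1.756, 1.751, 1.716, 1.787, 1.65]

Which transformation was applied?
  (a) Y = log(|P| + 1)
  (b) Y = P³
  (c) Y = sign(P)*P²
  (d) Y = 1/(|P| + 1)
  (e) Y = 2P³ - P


Checking option (a) Y = log(|P| + 1):
  P = 4.406 -> Y = 1.687 ✓
  P = 4.789 -> Y = 1.756 ✓
  P = 4.762 -> Y = 1.751 ✓
All samples match this transformation.

(a) log(|P| + 1)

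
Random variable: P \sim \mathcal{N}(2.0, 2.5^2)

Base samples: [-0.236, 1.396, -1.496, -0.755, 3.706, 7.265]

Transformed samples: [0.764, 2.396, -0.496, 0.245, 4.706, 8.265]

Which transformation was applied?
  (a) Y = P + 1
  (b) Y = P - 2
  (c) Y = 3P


Checking option (a) Y = P + 1:
  P = -0.236 -> Y = 0.764 ✓
  P = 1.396 -> Y = 2.396 ✓
  P = -1.496 -> Y = -0.496 ✓
All samples match this transformation.

(a) P + 1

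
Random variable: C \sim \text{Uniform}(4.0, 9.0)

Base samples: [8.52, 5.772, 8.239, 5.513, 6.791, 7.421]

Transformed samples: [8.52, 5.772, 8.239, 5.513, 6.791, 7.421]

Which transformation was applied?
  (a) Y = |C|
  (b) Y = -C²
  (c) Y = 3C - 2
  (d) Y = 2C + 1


Checking option (a) Y = |C|:
  C = 8.52 -> Y = 8.52 ✓
  C = 5.772 -> Y = 5.772 ✓
  C = 8.239 -> Y = 8.239 ✓
All samples match this transformation.

(a) |C|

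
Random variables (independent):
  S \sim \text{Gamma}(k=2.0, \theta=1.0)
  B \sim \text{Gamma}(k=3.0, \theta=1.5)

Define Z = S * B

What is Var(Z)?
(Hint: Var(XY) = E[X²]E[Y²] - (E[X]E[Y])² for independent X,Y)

Var(XY) = E[X²]E[Y²] - (E[X]E[Y])²
E[S] = 2, Var(S) = 2
E[B] = 4.5, Var(B) = 6.75
E[S²] = 2 + 2² = 6
E[B²] = 6.75 + 4.5² = 27
Var(Z) = 6*27 - (2*4.5)²
= 162 - 81 = 81

81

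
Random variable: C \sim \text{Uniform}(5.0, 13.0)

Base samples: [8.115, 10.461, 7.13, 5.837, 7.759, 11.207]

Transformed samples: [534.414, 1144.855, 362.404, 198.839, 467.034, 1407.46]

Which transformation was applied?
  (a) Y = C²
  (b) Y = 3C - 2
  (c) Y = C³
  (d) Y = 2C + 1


Checking option (c) Y = C³:
  C = 8.115 -> Y = 534.414 ✓
  C = 10.461 -> Y = 1144.855 ✓
  C = 7.13 -> Y = 362.404 ✓
All samples match this transformation.

(c) C³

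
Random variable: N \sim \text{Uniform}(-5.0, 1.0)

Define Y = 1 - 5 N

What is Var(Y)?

For Y = aN + b: Var(Y) = a² * Var(N)
Var(N) = (1 + 5)^2/12 = 3
Var(Y) = (-5)² * 3 = 25 * 3 = 75

75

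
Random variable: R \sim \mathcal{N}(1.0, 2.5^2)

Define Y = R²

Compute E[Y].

Using E[X²] = Var(X) + (E[X])²:
E[R] = 1
Var(R) = 2.5^2 = 6.25
E[R²] = 6.25 + 1² = 6.25 + 1 = 7.25

7.25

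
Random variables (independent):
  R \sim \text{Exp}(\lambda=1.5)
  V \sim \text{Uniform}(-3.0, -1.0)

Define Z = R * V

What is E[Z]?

For independent RVs: E[XY] = E[X]*E[Y]
E[R] = 0.66666667
E[V] = -2
E[Z] = 0.66666667 * (-2) = -1.3333333

-1.3333333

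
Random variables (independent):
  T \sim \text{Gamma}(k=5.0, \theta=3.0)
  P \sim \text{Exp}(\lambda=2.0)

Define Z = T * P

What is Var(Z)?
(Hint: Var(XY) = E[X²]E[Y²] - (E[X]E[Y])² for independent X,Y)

Var(XY) = E[X²]E[Y²] - (E[X]E[Y])²
E[T] = 15, Var(T) = 45
E[P] = 0.5, Var(P) = 0.25
E[T²] = 45 + 15² = 270
E[P²] = 0.25 + 0.5² = 0.5
Var(Z) = 270*0.5 - (15*0.5)²
= 135 - 56.25 = 78.75

78.75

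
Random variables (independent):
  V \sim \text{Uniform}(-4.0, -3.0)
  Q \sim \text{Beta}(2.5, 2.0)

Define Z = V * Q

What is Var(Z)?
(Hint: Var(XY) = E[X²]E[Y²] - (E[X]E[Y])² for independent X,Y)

Var(XY) = E[X²]E[Y²] - (E[X]E[Y])²
E[V] = -3.5, Var(V) = 0.083333333
E[Q] = 0.55555556, Var(Q) = 0.044893378
E[V²] = 0.083333333 + (-3.5)² = 12.333333
E[Q²] = 0.044893378 + 0.55555556² = 0.35353535
Var(Z) = 12.333333*0.35353535 - (-3.5*0.55555556)²
= 4.3602694 - 3.7808642 = 0.57940516

0.57940516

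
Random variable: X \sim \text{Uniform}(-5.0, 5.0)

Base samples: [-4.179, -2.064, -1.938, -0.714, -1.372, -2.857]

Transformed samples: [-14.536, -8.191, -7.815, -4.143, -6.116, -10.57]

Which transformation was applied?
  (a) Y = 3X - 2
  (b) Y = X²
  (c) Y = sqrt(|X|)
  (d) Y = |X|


Checking option (a) Y = 3X - 2:
  X = -4.179 -> Y = -14.536 ✓
  X = -2.064 -> Y = -8.191 ✓
  X = -1.938 -> Y = -7.815 ✓
All samples match this transformation.

(a) 3X - 2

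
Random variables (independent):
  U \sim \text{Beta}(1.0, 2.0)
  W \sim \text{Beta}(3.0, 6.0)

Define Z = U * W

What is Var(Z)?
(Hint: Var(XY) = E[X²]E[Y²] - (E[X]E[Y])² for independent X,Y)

Var(XY) = E[X²]E[Y²] - (E[X]E[Y])²
E[U] = 0.33333333, Var(U) = 0.055555556
E[W] = 0.33333333, Var(W) = 0.022222222
E[U²] = 0.055555556 + 0.33333333² = 0.16666667
E[W²] = 0.022222222 + 0.33333333² = 0.13333333
Var(Z) = 0.16666667*0.13333333 - (0.33333333*0.33333333)²
= 0.022222222 - 0.012345679 = 0.0098765432

0.0098765432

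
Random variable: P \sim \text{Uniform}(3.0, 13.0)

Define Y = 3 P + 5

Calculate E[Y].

For Y = 3P + 5:
E[Y] = 3 * E[P] + 5
E[P] = (3 + 13)/2 = 8
E[Y] = 3 * 8 + 5 = 29

29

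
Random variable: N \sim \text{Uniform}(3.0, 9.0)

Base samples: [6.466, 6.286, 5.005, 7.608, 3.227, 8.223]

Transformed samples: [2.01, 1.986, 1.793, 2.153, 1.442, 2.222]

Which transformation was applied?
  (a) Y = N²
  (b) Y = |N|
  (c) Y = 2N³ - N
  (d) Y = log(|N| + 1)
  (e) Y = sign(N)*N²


Checking option (d) Y = log(|N| + 1):
  N = 6.466 -> Y = 2.01 ✓
  N = 6.286 -> Y = 1.986 ✓
  N = 5.005 -> Y = 1.793 ✓
All samples match this transformation.

(d) log(|N| + 1)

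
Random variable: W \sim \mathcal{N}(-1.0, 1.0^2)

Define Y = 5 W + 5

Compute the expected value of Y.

For Y = 5W + 5:
E[Y] = 5 * E[W] + 5
E[W] = -1.0 = -1
E[Y] = 5 * (-1) + 5 = 0

0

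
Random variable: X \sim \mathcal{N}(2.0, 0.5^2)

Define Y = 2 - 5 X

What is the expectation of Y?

For Y = -5X + 2:
E[Y] = -5 * E[X] + 2
E[X] = 2.0 = 2
E[Y] = -5 * 2 + 2 = -8

-8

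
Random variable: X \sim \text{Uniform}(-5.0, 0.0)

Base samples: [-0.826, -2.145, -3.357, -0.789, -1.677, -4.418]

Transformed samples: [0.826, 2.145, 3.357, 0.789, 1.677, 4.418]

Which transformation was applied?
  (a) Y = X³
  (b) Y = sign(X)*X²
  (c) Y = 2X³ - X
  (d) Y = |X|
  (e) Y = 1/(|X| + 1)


Checking option (d) Y = |X|:
  X = -0.826 -> Y = 0.826 ✓
  X = -2.145 -> Y = 2.145 ✓
  X = -3.357 -> Y = 3.357 ✓
All samples match this transformation.

(d) |X|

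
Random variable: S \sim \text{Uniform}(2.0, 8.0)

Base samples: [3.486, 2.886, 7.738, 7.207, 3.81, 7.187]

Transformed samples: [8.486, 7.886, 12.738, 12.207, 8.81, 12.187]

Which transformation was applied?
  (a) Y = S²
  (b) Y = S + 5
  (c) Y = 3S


Checking option (b) Y = S + 5:
  S = 3.486 -> Y = 8.486 ✓
  S = 2.886 -> Y = 7.886 ✓
  S = 7.738 -> Y = 12.738 ✓
All samples match this transformation.

(b) S + 5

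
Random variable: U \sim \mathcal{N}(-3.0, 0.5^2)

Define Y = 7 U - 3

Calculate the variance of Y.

For Y = aU + b: Var(Y) = a² * Var(U)
Var(U) = 0.5^2 = 0.25
Var(Y) = 7² * 0.25 = 49 * 0.25 = 12.25

12.25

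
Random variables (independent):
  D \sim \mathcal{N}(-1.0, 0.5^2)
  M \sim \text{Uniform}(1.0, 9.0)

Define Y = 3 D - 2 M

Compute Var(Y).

For independent RVs: Var(aX + bY) = a²Var(X) + b²Var(Y)
Var(D) = 0.25
Var(M) = 5.3333333
Var(Y) = 3²*0.25 + (-2)²*5.3333333
= 9*0.25 + 4*5.3333333 = 23.583333

23.583333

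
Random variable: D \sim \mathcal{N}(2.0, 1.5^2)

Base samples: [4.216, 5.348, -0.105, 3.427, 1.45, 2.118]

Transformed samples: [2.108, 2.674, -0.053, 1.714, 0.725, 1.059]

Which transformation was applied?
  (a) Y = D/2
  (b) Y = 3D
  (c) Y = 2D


Checking option (a) Y = D/2:
  D = 4.216 -> Y = 2.108 ✓
  D = 5.348 -> Y = 2.674 ✓
  D = -0.105 -> Y = -0.053 ✓
All samples match this transformation.

(a) D/2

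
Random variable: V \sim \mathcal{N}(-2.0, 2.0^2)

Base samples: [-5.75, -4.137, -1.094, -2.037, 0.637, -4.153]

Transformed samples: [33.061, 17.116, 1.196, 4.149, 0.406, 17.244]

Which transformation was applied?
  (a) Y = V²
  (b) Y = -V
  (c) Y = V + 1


Checking option (a) Y = V²:
  V = -5.75 -> Y = 33.061 ✓
  V = -4.137 -> Y = 17.116 ✓
  V = -1.094 -> Y = 1.196 ✓
All samples match this transformation.

(a) V²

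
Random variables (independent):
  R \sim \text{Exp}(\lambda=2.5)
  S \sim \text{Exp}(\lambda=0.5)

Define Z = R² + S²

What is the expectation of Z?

E[Z] = E[R²] + E[S²]
E[R²] = Var(R) + E[R]² = 0.16 + 0.16 = 0.32
E[S²] = Var(S) + E[S]² = 4 + 4 = 8
E[Z] = 0.32 + 8 = 8.32

8.32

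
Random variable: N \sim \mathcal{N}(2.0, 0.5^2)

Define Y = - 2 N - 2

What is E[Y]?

For Y = -2N - 2:
E[Y] = -2 * E[N] - 2
E[N] = 2.0 = 2
E[Y] = -2 * 2 - 2 = -6

-6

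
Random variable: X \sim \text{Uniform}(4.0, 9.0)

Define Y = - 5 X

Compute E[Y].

For Y = -5X:
E[Y] = -5 * E[X]
E[X] = (4 + 9)/2 = 6.5
E[Y] = -5 * 6.5 = -32.5

-32.5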